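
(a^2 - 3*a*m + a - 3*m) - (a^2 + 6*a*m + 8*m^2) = -9*a*m + a - 8*m^2 - 3*m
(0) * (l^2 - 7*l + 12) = 0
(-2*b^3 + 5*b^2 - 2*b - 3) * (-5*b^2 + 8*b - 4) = 10*b^5 - 41*b^4 + 58*b^3 - 21*b^2 - 16*b + 12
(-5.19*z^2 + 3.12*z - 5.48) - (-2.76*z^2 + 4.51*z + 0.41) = -2.43*z^2 - 1.39*z - 5.89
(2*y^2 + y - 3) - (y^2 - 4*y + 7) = y^2 + 5*y - 10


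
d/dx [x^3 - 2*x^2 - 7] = x*(3*x - 4)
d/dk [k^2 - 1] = 2*k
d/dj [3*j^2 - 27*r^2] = 6*j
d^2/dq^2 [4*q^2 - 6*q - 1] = 8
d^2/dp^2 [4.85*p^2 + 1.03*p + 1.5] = 9.70000000000000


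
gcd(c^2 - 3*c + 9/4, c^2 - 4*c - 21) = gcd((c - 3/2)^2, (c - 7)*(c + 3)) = 1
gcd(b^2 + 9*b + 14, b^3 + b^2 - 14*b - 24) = b + 2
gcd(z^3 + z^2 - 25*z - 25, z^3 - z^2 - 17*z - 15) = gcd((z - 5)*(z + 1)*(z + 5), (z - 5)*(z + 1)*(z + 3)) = z^2 - 4*z - 5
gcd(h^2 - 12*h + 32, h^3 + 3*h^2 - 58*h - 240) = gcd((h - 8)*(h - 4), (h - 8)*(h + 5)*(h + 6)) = h - 8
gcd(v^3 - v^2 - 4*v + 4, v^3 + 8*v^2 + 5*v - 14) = v^2 + v - 2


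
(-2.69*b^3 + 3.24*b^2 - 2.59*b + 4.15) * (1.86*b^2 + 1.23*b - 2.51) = -5.0034*b^5 + 2.7177*b^4 + 5.9197*b^3 - 3.5991*b^2 + 11.6054*b - 10.4165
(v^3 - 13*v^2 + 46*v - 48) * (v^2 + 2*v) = v^5 - 11*v^4 + 20*v^3 + 44*v^2 - 96*v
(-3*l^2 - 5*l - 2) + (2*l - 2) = -3*l^2 - 3*l - 4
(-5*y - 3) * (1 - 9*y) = 45*y^2 + 22*y - 3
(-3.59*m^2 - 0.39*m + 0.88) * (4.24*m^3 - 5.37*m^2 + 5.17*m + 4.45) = -15.2216*m^5 + 17.6247*m^4 - 12.7348*m^3 - 22.7174*m^2 + 2.8141*m + 3.916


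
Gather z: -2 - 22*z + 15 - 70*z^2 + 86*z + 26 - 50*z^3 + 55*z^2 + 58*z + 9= -50*z^3 - 15*z^2 + 122*z + 48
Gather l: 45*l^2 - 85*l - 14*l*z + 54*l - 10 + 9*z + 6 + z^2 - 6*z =45*l^2 + l*(-14*z - 31) + z^2 + 3*z - 4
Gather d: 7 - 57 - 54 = -104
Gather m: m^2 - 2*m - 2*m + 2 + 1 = m^2 - 4*m + 3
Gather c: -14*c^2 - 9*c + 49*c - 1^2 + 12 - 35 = -14*c^2 + 40*c - 24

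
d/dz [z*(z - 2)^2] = (z - 2)*(3*z - 2)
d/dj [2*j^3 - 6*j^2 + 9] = 6*j*(j - 2)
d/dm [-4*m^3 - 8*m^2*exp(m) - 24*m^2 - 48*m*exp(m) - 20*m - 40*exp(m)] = -8*m^2*exp(m) - 12*m^2 - 64*m*exp(m) - 48*m - 88*exp(m) - 20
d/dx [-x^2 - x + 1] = -2*x - 1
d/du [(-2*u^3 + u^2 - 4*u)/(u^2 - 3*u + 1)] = (-2*u^4 + 12*u^3 - 5*u^2 + 2*u - 4)/(u^4 - 6*u^3 + 11*u^2 - 6*u + 1)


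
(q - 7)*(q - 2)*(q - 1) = q^3 - 10*q^2 + 23*q - 14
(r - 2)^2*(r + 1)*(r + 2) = r^4 - r^3 - 6*r^2 + 4*r + 8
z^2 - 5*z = z*(z - 5)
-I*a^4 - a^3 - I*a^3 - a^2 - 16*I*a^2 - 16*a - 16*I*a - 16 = (a - 4*I)*(a - I)*(a + 4*I)*(-I*a - I)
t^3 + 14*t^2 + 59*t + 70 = (t + 2)*(t + 5)*(t + 7)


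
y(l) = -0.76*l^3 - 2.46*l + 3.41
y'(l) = -2.28*l^2 - 2.46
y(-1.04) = 6.82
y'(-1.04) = -4.93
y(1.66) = -4.15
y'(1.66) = -8.74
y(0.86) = 0.81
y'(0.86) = -4.15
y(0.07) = 3.24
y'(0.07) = -2.47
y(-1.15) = 7.39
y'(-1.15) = -5.48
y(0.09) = 3.19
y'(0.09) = -2.48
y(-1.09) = 7.08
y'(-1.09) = -5.17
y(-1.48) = 9.51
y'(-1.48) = -7.45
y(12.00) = -1339.39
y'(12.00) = -330.78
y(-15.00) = 2605.31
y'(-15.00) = -515.46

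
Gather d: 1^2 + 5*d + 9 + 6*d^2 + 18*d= 6*d^2 + 23*d + 10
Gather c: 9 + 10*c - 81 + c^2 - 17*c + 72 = c^2 - 7*c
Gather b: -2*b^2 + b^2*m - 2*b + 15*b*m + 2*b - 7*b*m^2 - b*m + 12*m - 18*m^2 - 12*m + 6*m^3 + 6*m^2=b^2*(m - 2) + b*(-7*m^2 + 14*m) + 6*m^3 - 12*m^2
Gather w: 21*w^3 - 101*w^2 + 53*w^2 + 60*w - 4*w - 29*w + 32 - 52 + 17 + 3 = 21*w^3 - 48*w^2 + 27*w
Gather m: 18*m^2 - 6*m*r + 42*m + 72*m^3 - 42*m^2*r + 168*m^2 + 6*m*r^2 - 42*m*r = 72*m^3 + m^2*(186 - 42*r) + m*(6*r^2 - 48*r + 42)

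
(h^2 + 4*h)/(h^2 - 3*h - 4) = h*(h + 4)/(h^2 - 3*h - 4)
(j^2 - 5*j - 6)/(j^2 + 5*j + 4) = (j - 6)/(j + 4)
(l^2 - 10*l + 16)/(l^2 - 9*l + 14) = (l - 8)/(l - 7)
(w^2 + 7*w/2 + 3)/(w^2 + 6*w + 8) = (w + 3/2)/(w + 4)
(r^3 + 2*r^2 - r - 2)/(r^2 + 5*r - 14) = (r^3 + 2*r^2 - r - 2)/(r^2 + 5*r - 14)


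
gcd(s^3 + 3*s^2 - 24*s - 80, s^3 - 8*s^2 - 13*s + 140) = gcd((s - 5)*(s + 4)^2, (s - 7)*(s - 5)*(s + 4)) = s^2 - s - 20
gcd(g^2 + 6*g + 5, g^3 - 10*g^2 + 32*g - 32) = 1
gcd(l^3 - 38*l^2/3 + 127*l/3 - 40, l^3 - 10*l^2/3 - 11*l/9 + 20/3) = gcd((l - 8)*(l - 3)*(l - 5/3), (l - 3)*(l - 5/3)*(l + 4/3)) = l^2 - 14*l/3 + 5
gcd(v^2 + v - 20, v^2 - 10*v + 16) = 1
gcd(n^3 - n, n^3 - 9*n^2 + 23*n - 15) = n - 1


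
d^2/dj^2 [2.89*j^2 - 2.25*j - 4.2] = 5.78000000000000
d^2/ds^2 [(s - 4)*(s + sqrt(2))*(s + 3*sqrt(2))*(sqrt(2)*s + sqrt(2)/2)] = 12*sqrt(2)*s^2 - 21*sqrt(2)*s + 48*s - 56 + 8*sqrt(2)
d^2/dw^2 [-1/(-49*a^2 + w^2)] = 2*(49*a^2 + 3*w^2)/(49*a^2 - w^2)^3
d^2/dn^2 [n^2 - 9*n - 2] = 2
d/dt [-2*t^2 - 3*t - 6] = -4*t - 3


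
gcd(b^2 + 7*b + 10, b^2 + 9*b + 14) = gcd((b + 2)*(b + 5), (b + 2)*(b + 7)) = b + 2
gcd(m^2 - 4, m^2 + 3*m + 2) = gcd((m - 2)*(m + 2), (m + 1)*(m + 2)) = m + 2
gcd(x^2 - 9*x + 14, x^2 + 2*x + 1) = 1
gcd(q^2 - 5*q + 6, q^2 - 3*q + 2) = q - 2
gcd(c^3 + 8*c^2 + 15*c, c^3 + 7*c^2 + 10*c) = c^2 + 5*c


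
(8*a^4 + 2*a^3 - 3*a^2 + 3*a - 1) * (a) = 8*a^5 + 2*a^4 - 3*a^3 + 3*a^2 - a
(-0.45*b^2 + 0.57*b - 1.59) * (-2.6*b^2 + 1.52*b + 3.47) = 1.17*b^4 - 2.166*b^3 + 3.4389*b^2 - 0.4389*b - 5.5173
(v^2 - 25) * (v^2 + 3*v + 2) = v^4 + 3*v^3 - 23*v^2 - 75*v - 50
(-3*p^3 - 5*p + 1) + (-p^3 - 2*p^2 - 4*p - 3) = -4*p^3 - 2*p^2 - 9*p - 2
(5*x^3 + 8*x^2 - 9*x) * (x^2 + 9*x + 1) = 5*x^5 + 53*x^4 + 68*x^3 - 73*x^2 - 9*x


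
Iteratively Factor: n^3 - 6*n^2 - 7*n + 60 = (n - 5)*(n^2 - n - 12) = (n - 5)*(n - 4)*(n + 3)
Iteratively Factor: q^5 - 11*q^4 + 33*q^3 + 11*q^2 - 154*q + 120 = (q + 2)*(q^4 - 13*q^3 + 59*q^2 - 107*q + 60) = (q - 4)*(q + 2)*(q^3 - 9*q^2 + 23*q - 15) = (q - 4)*(q - 3)*(q + 2)*(q^2 - 6*q + 5) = (q - 4)*(q - 3)*(q - 1)*(q + 2)*(q - 5)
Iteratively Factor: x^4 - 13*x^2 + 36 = (x + 3)*(x^3 - 3*x^2 - 4*x + 12) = (x - 2)*(x + 3)*(x^2 - x - 6) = (x - 2)*(x + 2)*(x + 3)*(x - 3)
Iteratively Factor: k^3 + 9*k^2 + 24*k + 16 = (k + 1)*(k^2 + 8*k + 16) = (k + 1)*(k + 4)*(k + 4)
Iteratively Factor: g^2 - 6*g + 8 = (g - 4)*(g - 2)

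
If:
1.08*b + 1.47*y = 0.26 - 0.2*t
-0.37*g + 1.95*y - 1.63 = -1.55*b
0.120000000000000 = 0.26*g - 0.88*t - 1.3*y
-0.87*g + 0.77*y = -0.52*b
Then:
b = -8.55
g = 1.98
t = -11.38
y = 8.01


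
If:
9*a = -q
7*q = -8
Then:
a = 8/63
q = -8/7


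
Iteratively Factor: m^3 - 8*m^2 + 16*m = (m)*(m^2 - 8*m + 16) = m*(m - 4)*(m - 4)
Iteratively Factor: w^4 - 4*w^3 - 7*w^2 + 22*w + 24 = (w - 3)*(w^3 - w^2 - 10*w - 8) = (w - 3)*(w + 2)*(w^2 - 3*w - 4) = (w - 3)*(w + 1)*(w + 2)*(w - 4)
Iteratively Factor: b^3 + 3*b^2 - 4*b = (b)*(b^2 + 3*b - 4) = b*(b + 4)*(b - 1)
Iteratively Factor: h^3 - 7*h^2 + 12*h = (h - 3)*(h^2 - 4*h) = h*(h - 3)*(h - 4)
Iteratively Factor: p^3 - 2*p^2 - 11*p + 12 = (p - 4)*(p^2 + 2*p - 3) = (p - 4)*(p - 1)*(p + 3)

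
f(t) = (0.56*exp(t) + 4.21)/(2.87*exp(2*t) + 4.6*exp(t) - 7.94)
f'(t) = (0.56*exp(t) + 4.21)*(-5.74*exp(2*t) - 4.6*exp(t))/(2.87*exp(2*t) + 4.6*exp(t) - 7.94)^2 + 0.56*exp(t)/(2.87*exp(2*t) + 4.6*exp(t) - 7.94) = (-(0.56*exp(t) + 4.21)*(5.74*exp(t) + 4.6) + 1.6072*exp(2*t) + 2.576*exp(t) - 4.4464)*exp(t)/(2.87*exp(2*t) + 4.6*exp(t) - 7.94)^2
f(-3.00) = -0.55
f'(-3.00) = -0.02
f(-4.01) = -0.54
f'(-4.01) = -0.01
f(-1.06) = -0.73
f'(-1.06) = -0.31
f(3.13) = 0.01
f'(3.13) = -0.01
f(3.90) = 0.00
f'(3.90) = -0.00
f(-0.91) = -0.79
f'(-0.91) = -0.43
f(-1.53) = -0.64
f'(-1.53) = -0.14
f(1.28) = 0.14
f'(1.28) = -0.23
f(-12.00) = -0.53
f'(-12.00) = 0.00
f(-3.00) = -0.55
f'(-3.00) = -0.02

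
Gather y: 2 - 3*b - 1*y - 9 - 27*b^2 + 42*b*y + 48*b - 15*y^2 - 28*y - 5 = -27*b^2 + 45*b - 15*y^2 + y*(42*b - 29) - 12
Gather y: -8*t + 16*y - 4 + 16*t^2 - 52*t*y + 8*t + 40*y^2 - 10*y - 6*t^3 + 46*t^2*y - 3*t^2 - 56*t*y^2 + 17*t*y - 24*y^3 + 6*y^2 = -6*t^3 + 13*t^2 - 24*y^3 + y^2*(46 - 56*t) + y*(46*t^2 - 35*t + 6) - 4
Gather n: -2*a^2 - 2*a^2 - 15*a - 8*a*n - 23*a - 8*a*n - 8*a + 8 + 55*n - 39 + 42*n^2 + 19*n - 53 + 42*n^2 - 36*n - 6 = -4*a^2 - 46*a + 84*n^2 + n*(38 - 16*a) - 90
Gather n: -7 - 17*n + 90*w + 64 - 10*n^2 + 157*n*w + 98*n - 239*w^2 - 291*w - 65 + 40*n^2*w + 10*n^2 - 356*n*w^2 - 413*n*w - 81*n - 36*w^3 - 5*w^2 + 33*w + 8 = 40*n^2*w + n*(-356*w^2 - 256*w) - 36*w^3 - 244*w^2 - 168*w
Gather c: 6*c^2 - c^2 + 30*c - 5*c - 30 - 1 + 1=5*c^2 + 25*c - 30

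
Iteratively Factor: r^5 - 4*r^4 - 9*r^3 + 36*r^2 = (r + 3)*(r^4 - 7*r^3 + 12*r^2) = r*(r + 3)*(r^3 - 7*r^2 + 12*r) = r^2*(r + 3)*(r^2 - 7*r + 12) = r^2*(r - 3)*(r + 3)*(r - 4)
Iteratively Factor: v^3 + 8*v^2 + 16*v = (v + 4)*(v^2 + 4*v) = (v + 4)^2*(v)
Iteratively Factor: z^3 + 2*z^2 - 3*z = (z + 3)*(z^2 - z) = (z - 1)*(z + 3)*(z)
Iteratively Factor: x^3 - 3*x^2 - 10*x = (x + 2)*(x^2 - 5*x) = (x - 5)*(x + 2)*(x)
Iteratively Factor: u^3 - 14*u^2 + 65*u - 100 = (u - 4)*(u^2 - 10*u + 25) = (u - 5)*(u - 4)*(u - 5)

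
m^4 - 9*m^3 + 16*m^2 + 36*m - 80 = (m - 5)*(m - 4)*(m - 2)*(m + 2)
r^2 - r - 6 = (r - 3)*(r + 2)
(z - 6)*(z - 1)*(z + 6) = z^3 - z^2 - 36*z + 36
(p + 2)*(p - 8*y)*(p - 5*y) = p^3 - 13*p^2*y + 2*p^2 + 40*p*y^2 - 26*p*y + 80*y^2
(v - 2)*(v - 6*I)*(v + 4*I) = v^3 - 2*v^2 - 2*I*v^2 + 24*v + 4*I*v - 48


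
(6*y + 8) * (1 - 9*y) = -54*y^2 - 66*y + 8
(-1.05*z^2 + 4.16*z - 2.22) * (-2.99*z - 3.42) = 3.1395*z^3 - 8.8474*z^2 - 7.5894*z + 7.5924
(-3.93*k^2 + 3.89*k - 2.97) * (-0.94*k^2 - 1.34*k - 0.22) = 3.6942*k^4 + 1.6096*k^3 - 1.5562*k^2 + 3.124*k + 0.6534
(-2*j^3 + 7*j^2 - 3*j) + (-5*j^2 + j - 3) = -2*j^3 + 2*j^2 - 2*j - 3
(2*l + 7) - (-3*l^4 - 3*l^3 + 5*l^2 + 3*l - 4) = 3*l^4 + 3*l^3 - 5*l^2 - l + 11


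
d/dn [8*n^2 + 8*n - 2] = 16*n + 8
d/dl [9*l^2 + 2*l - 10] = 18*l + 2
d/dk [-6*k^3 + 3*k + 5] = 3 - 18*k^2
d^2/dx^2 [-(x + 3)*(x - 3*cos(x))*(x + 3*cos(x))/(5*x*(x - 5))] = 2*(-9*x^5*cos(2*x) + 9*x^4*sin(2*x) + 63*x^4*cos(2*x) + 9*x^3*sin(2*x) + 99*x^3*cos(2*x)/2 - 71*x^3/2 - 405*x^2*sin(2*x) - 1269*x^2*cos(2*x)/2 + 81*x^2/2 + 675*x*sin(2*x) - 405*x*cos(2*x)/2 - 405*x/2 + 675*cos(2*x)/2 + 675/2)/(5*x^3*(x^3 - 15*x^2 + 75*x - 125))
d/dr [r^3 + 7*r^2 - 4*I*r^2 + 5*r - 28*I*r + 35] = 3*r^2 + r*(14 - 8*I) + 5 - 28*I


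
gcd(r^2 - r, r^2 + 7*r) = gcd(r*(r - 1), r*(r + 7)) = r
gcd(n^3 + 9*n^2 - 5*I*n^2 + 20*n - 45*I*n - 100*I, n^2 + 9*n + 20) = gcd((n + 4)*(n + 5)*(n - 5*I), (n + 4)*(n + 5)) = n^2 + 9*n + 20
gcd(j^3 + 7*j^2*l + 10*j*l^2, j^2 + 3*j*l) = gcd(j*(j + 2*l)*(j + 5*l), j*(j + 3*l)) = j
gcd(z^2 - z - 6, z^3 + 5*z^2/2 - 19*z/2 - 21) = z^2 - z - 6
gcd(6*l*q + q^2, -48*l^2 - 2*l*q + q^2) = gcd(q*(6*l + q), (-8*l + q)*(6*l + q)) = 6*l + q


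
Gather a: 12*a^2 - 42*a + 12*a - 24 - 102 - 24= 12*a^2 - 30*a - 150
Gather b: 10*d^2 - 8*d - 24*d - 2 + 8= 10*d^2 - 32*d + 6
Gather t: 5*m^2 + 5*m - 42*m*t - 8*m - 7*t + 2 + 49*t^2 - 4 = 5*m^2 - 3*m + 49*t^2 + t*(-42*m - 7) - 2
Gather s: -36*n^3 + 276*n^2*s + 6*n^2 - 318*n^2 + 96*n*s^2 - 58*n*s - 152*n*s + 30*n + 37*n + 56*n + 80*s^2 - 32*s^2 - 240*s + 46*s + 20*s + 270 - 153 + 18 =-36*n^3 - 312*n^2 + 123*n + s^2*(96*n + 48) + s*(276*n^2 - 210*n - 174) + 135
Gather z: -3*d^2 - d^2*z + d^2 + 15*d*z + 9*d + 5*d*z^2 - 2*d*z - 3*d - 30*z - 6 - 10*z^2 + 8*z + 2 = -2*d^2 + 6*d + z^2*(5*d - 10) + z*(-d^2 + 13*d - 22) - 4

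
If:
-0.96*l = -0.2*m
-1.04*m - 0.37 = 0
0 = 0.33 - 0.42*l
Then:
No Solution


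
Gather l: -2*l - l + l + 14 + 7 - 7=14 - 2*l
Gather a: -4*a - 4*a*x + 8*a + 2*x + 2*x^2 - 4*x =a*(4 - 4*x) + 2*x^2 - 2*x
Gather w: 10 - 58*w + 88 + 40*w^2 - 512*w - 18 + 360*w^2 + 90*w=400*w^2 - 480*w + 80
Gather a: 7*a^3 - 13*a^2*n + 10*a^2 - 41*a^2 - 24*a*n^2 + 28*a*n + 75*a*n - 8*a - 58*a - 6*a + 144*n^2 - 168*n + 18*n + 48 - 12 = 7*a^3 + a^2*(-13*n - 31) + a*(-24*n^2 + 103*n - 72) + 144*n^2 - 150*n + 36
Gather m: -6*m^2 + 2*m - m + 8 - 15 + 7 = -6*m^2 + m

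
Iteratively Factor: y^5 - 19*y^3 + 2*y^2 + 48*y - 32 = (y - 1)*(y^4 + y^3 - 18*y^2 - 16*y + 32) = (y - 1)^2*(y^3 + 2*y^2 - 16*y - 32) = (y - 1)^2*(y + 2)*(y^2 - 16) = (y - 1)^2*(y + 2)*(y + 4)*(y - 4)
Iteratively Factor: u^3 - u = (u + 1)*(u^2 - u) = u*(u + 1)*(u - 1)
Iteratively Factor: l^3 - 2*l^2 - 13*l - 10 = (l - 5)*(l^2 + 3*l + 2) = (l - 5)*(l + 1)*(l + 2)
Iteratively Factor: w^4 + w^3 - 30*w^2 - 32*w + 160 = (w + 4)*(w^3 - 3*w^2 - 18*w + 40) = (w - 2)*(w + 4)*(w^2 - w - 20) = (w - 2)*(w + 4)^2*(w - 5)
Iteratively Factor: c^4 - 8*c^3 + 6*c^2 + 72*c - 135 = (c + 3)*(c^3 - 11*c^2 + 39*c - 45) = (c - 5)*(c + 3)*(c^2 - 6*c + 9) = (c - 5)*(c - 3)*(c + 3)*(c - 3)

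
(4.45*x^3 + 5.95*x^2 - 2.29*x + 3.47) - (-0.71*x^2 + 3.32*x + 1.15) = 4.45*x^3 + 6.66*x^2 - 5.61*x + 2.32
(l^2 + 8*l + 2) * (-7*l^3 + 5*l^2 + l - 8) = -7*l^5 - 51*l^4 + 27*l^3 + 10*l^2 - 62*l - 16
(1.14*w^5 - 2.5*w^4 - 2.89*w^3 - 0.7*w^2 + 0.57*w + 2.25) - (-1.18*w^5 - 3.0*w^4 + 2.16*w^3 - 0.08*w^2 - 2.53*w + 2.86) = 2.32*w^5 + 0.5*w^4 - 5.05*w^3 - 0.62*w^2 + 3.1*w - 0.61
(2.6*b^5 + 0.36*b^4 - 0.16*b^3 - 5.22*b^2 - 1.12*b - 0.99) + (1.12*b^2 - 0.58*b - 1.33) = 2.6*b^5 + 0.36*b^4 - 0.16*b^3 - 4.1*b^2 - 1.7*b - 2.32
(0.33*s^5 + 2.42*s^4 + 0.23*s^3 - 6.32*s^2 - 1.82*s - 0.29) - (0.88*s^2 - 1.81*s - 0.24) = 0.33*s^5 + 2.42*s^4 + 0.23*s^3 - 7.2*s^2 - 0.01*s - 0.05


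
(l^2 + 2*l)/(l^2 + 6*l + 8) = l/(l + 4)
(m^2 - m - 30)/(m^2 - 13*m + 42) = (m + 5)/(m - 7)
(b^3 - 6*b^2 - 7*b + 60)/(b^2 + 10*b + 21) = (b^2 - 9*b + 20)/(b + 7)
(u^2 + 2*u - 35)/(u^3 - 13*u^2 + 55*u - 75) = (u + 7)/(u^2 - 8*u + 15)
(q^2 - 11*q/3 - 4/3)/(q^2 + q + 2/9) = 3*(q - 4)/(3*q + 2)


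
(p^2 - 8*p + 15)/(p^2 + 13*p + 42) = (p^2 - 8*p + 15)/(p^2 + 13*p + 42)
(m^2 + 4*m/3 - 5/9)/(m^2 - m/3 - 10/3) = (m - 1/3)/(m - 2)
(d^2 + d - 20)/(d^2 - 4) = (d^2 + d - 20)/(d^2 - 4)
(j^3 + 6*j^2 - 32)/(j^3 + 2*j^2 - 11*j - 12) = (j^2 + 2*j - 8)/(j^2 - 2*j - 3)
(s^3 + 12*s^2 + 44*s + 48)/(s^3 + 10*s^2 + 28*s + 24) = (s + 4)/(s + 2)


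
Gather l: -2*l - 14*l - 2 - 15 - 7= -16*l - 24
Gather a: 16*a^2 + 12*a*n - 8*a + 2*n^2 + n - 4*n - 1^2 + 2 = 16*a^2 + a*(12*n - 8) + 2*n^2 - 3*n + 1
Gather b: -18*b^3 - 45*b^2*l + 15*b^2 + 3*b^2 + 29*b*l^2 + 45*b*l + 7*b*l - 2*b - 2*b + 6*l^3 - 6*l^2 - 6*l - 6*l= -18*b^3 + b^2*(18 - 45*l) + b*(29*l^2 + 52*l - 4) + 6*l^3 - 6*l^2 - 12*l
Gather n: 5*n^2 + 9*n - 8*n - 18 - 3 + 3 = 5*n^2 + n - 18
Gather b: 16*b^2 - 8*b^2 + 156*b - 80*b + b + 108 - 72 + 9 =8*b^2 + 77*b + 45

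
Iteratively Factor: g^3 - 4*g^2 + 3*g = (g)*(g^2 - 4*g + 3) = g*(g - 1)*(g - 3)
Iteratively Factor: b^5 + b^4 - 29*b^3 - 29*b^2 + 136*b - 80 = (b - 1)*(b^4 + 2*b^3 - 27*b^2 - 56*b + 80) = (b - 5)*(b - 1)*(b^3 + 7*b^2 + 8*b - 16) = (b - 5)*(b - 1)^2*(b^2 + 8*b + 16) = (b - 5)*(b - 1)^2*(b + 4)*(b + 4)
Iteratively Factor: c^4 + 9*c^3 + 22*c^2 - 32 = (c + 4)*(c^3 + 5*c^2 + 2*c - 8) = (c + 2)*(c + 4)*(c^2 + 3*c - 4) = (c - 1)*(c + 2)*(c + 4)*(c + 4)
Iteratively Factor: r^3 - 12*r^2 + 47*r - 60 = (r - 3)*(r^2 - 9*r + 20) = (r - 4)*(r - 3)*(r - 5)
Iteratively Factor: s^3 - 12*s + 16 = (s + 4)*(s^2 - 4*s + 4) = (s - 2)*(s + 4)*(s - 2)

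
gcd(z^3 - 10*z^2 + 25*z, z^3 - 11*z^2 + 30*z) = z^2 - 5*z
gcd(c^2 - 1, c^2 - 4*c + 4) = 1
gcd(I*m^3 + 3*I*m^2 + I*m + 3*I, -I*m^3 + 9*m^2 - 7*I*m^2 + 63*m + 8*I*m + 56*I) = m + I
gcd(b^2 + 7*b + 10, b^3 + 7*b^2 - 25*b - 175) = b + 5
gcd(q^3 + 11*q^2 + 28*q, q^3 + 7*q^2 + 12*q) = q^2 + 4*q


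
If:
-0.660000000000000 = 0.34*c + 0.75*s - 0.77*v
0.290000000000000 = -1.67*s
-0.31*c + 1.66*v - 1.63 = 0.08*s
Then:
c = 1.12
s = -0.17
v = 1.18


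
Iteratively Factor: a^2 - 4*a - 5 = (a - 5)*(a + 1)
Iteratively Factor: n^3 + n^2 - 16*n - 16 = (n + 4)*(n^2 - 3*n - 4) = (n - 4)*(n + 4)*(n + 1)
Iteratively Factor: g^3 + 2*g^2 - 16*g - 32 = (g + 4)*(g^2 - 2*g - 8) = (g - 4)*(g + 4)*(g + 2)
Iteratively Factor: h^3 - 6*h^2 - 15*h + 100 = (h - 5)*(h^2 - h - 20) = (h - 5)*(h + 4)*(h - 5)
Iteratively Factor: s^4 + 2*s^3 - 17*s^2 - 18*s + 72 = (s - 2)*(s^3 + 4*s^2 - 9*s - 36) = (s - 3)*(s - 2)*(s^2 + 7*s + 12) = (s - 3)*(s - 2)*(s + 4)*(s + 3)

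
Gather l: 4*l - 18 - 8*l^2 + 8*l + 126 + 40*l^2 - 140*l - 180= 32*l^2 - 128*l - 72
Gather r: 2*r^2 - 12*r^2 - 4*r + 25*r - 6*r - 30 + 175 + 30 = -10*r^2 + 15*r + 175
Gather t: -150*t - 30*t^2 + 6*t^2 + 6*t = -24*t^2 - 144*t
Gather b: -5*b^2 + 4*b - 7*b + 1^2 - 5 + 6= -5*b^2 - 3*b + 2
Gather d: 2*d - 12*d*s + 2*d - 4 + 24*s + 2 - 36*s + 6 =d*(4 - 12*s) - 12*s + 4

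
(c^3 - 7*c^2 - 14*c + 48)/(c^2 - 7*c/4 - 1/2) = 4*(c^2 - 5*c - 24)/(4*c + 1)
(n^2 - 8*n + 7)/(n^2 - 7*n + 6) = (n - 7)/(n - 6)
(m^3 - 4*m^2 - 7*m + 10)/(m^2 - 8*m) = (m^3 - 4*m^2 - 7*m + 10)/(m*(m - 8))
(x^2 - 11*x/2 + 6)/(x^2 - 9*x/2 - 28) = (-2*x^2 + 11*x - 12)/(-2*x^2 + 9*x + 56)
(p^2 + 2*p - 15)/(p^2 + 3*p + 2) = (p^2 + 2*p - 15)/(p^2 + 3*p + 2)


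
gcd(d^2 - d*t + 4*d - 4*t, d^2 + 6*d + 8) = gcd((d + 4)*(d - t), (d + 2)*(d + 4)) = d + 4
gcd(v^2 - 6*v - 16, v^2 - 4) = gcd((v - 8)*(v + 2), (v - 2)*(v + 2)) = v + 2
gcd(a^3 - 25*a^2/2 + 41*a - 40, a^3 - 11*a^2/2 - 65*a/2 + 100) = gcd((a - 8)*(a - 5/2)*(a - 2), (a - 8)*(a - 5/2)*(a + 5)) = a^2 - 21*a/2 + 20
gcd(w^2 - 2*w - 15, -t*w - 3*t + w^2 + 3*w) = w + 3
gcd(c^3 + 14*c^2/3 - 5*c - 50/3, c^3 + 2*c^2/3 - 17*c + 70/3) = c^2 + 3*c - 10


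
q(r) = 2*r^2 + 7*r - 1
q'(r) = 4*r + 7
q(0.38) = 1.95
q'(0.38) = 8.52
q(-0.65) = -4.70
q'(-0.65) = 4.40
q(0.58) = 3.73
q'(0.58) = 9.32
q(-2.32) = -6.48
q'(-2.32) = -2.28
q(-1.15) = -6.40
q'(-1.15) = 2.40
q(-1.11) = -6.31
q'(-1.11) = 2.56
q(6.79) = 138.74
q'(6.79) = 34.16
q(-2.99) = -4.05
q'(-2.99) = -4.96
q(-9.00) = 98.00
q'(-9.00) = -29.00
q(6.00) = 113.00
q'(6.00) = 31.00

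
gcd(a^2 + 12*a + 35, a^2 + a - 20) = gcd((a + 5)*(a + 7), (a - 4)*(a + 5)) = a + 5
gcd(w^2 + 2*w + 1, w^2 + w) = w + 1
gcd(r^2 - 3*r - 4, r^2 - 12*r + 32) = r - 4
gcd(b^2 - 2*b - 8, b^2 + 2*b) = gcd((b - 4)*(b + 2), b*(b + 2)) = b + 2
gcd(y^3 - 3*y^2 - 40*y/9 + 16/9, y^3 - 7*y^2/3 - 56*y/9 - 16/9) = y^2 - 8*y/3 - 16/3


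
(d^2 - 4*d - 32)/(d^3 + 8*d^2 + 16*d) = (d - 8)/(d*(d + 4))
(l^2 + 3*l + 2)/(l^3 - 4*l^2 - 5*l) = (l + 2)/(l*(l - 5))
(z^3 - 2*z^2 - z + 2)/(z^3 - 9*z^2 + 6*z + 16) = (z - 1)/(z - 8)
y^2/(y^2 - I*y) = y/(y - I)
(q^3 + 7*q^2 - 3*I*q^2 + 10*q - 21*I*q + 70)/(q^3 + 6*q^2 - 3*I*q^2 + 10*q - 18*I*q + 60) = (q + 7)/(q + 6)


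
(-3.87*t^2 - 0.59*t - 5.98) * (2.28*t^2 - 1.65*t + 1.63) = -8.8236*t^4 + 5.0403*t^3 - 18.969*t^2 + 8.9053*t - 9.7474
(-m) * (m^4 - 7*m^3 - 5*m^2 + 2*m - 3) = -m^5 + 7*m^4 + 5*m^3 - 2*m^2 + 3*m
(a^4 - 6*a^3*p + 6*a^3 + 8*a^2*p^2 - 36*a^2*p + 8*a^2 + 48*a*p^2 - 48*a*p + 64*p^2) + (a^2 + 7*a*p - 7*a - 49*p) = a^4 - 6*a^3*p + 6*a^3 + 8*a^2*p^2 - 36*a^2*p + 9*a^2 + 48*a*p^2 - 41*a*p - 7*a + 64*p^2 - 49*p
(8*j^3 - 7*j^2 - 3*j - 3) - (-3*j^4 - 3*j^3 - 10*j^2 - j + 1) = 3*j^4 + 11*j^3 + 3*j^2 - 2*j - 4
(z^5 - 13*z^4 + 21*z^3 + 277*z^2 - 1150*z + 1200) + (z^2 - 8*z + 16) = z^5 - 13*z^4 + 21*z^3 + 278*z^2 - 1158*z + 1216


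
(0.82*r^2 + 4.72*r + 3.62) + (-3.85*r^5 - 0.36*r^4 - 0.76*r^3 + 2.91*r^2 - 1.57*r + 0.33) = -3.85*r^5 - 0.36*r^4 - 0.76*r^3 + 3.73*r^2 + 3.15*r + 3.95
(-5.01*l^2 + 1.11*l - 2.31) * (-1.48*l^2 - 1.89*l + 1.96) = 7.4148*l^4 + 7.8261*l^3 - 8.4987*l^2 + 6.5415*l - 4.5276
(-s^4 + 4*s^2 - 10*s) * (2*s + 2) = -2*s^5 - 2*s^4 + 8*s^3 - 12*s^2 - 20*s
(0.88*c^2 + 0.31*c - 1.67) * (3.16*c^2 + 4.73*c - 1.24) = 2.7808*c^4 + 5.142*c^3 - 4.9021*c^2 - 8.2835*c + 2.0708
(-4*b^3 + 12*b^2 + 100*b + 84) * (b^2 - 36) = -4*b^5 + 12*b^4 + 244*b^3 - 348*b^2 - 3600*b - 3024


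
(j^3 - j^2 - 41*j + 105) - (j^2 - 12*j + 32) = j^3 - 2*j^2 - 29*j + 73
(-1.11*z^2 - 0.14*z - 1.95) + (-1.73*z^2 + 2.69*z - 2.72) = -2.84*z^2 + 2.55*z - 4.67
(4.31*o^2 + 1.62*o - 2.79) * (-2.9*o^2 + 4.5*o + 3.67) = -12.499*o^4 + 14.697*o^3 + 31.1987*o^2 - 6.6096*o - 10.2393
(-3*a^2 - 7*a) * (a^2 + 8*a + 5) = -3*a^4 - 31*a^3 - 71*a^2 - 35*a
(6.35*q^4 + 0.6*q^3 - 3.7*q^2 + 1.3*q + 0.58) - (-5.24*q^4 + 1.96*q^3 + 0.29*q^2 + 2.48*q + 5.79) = 11.59*q^4 - 1.36*q^3 - 3.99*q^2 - 1.18*q - 5.21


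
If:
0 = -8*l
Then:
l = 0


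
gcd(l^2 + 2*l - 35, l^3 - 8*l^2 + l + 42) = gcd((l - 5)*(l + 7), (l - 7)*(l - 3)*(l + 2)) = 1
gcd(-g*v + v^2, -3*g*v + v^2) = v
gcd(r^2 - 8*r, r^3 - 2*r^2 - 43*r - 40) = r - 8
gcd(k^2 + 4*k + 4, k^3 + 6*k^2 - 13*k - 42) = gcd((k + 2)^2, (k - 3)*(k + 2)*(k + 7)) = k + 2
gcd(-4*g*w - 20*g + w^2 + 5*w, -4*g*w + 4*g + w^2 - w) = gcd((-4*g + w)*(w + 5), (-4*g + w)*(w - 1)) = -4*g + w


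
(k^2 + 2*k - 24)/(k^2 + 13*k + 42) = (k - 4)/(k + 7)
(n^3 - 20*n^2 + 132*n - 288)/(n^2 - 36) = (n^2 - 14*n + 48)/(n + 6)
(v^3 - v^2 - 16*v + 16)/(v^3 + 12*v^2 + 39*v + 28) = (v^2 - 5*v + 4)/(v^2 + 8*v + 7)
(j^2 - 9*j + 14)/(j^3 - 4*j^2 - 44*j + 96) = (j - 7)/(j^2 - 2*j - 48)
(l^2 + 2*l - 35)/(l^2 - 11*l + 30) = (l + 7)/(l - 6)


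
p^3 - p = p*(p - 1)*(p + 1)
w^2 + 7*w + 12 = (w + 3)*(w + 4)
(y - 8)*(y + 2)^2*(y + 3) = y^4 - y^3 - 40*y^2 - 116*y - 96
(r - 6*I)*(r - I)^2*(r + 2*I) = r^4 - 6*I*r^3 + 3*r^2 - 20*I*r - 12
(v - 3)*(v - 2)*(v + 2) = v^3 - 3*v^2 - 4*v + 12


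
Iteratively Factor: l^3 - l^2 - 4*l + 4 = (l - 1)*(l^2 - 4) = (l - 2)*(l - 1)*(l + 2)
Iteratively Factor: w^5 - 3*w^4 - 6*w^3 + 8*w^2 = (w - 4)*(w^4 + w^3 - 2*w^2) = w*(w - 4)*(w^3 + w^2 - 2*w) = w*(w - 4)*(w - 1)*(w^2 + 2*w) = w^2*(w - 4)*(w - 1)*(w + 2)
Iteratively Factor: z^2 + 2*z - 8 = (z + 4)*(z - 2)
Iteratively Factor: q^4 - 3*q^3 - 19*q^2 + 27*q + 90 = (q - 3)*(q^3 - 19*q - 30) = (q - 3)*(q + 2)*(q^2 - 2*q - 15) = (q - 3)*(q + 2)*(q + 3)*(q - 5)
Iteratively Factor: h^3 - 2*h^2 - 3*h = (h - 3)*(h^2 + h) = h*(h - 3)*(h + 1)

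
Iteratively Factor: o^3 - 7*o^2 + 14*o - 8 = (o - 2)*(o^2 - 5*o + 4) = (o - 2)*(o - 1)*(o - 4)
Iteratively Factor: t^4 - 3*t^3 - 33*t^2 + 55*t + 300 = (t + 3)*(t^3 - 6*t^2 - 15*t + 100) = (t - 5)*(t + 3)*(t^2 - t - 20) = (t - 5)*(t + 3)*(t + 4)*(t - 5)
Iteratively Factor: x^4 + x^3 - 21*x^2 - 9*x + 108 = (x - 3)*(x^3 + 4*x^2 - 9*x - 36) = (x - 3)*(x + 4)*(x^2 - 9) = (x - 3)^2*(x + 4)*(x + 3)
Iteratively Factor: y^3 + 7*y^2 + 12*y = (y + 4)*(y^2 + 3*y) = (y + 3)*(y + 4)*(y)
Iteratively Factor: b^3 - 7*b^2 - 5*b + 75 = (b - 5)*(b^2 - 2*b - 15) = (b - 5)*(b + 3)*(b - 5)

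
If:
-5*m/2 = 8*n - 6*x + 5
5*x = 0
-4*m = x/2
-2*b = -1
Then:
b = 1/2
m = 0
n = -5/8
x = 0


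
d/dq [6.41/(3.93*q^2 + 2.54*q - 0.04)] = (-50.3826*q - 16.2814)/(3.93*q^2 + 2.54*q - 0.04)^2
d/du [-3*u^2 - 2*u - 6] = -6*u - 2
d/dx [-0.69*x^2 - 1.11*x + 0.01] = -1.38*x - 1.11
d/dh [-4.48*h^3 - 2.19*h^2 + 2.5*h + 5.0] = -13.44*h^2 - 4.38*h + 2.5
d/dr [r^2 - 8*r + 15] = 2*r - 8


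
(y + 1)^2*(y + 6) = y^3 + 8*y^2 + 13*y + 6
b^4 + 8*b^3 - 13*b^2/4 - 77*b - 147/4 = (b - 3)*(b + 1/2)*(b + 7/2)*(b + 7)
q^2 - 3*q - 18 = (q - 6)*(q + 3)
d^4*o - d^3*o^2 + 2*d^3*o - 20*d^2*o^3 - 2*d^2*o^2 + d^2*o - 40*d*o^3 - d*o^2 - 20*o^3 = (d + 1)*(d - 5*o)*(d + 4*o)*(d*o + o)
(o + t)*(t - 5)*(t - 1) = o*t^2 - 6*o*t + 5*o + t^3 - 6*t^2 + 5*t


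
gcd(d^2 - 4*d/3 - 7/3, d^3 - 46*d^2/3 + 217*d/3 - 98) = d - 7/3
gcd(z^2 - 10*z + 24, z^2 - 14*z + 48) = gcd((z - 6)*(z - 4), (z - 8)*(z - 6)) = z - 6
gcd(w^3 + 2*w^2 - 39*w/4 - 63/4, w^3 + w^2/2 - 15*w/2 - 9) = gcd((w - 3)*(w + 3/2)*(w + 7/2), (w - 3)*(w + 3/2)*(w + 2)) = w^2 - 3*w/2 - 9/2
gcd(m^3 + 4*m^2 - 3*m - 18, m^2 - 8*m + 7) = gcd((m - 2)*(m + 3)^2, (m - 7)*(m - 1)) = 1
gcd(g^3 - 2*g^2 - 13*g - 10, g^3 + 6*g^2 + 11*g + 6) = g^2 + 3*g + 2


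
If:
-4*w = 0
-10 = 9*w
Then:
No Solution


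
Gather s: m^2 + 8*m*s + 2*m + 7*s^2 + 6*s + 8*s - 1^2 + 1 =m^2 + 2*m + 7*s^2 + s*(8*m + 14)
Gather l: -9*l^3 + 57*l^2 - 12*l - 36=-9*l^3 + 57*l^2 - 12*l - 36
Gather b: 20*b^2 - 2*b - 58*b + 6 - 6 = 20*b^2 - 60*b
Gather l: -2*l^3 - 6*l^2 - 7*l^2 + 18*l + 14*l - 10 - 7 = -2*l^3 - 13*l^2 + 32*l - 17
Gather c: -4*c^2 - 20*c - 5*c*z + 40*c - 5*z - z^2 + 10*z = -4*c^2 + c*(20 - 5*z) - z^2 + 5*z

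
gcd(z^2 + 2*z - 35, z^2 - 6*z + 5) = z - 5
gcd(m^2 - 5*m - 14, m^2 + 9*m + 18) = 1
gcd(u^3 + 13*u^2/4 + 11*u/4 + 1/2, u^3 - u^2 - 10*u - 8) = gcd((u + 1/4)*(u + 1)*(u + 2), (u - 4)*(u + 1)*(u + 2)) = u^2 + 3*u + 2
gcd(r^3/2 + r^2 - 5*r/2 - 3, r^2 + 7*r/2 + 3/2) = r + 3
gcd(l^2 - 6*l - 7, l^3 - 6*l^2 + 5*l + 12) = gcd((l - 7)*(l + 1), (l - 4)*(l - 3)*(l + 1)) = l + 1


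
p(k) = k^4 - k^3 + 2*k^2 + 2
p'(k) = 4*k^3 - 3*k^2 + 4*k = k*(4*k^2 - 3*k + 4)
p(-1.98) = 32.97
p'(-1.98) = -50.73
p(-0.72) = 3.68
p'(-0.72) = -5.93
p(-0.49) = 2.66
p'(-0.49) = -3.15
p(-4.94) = 766.90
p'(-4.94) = -575.19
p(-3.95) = 338.27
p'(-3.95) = -309.13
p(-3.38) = 193.98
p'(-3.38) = -202.25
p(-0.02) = 2.00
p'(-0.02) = -0.08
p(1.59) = 9.43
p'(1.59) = 14.85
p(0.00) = 2.00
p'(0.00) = 0.00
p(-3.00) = 128.00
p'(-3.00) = -147.00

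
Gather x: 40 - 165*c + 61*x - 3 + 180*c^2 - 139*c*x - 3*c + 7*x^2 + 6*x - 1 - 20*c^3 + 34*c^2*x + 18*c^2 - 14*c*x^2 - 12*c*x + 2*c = -20*c^3 + 198*c^2 - 166*c + x^2*(7 - 14*c) + x*(34*c^2 - 151*c + 67) + 36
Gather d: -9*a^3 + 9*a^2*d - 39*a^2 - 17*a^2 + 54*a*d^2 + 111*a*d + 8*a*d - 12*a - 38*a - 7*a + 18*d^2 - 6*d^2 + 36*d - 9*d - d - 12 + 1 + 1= -9*a^3 - 56*a^2 - 57*a + d^2*(54*a + 12) + d*(9*a^2 + 119*a + 26) - 10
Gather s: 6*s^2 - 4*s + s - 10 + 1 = 6*s^2 - 3*s - 9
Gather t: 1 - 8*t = 1 - 8*t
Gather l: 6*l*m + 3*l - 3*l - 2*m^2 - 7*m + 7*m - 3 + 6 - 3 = 6*l*m - 2*m^2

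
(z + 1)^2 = z^2 + 2*z + 1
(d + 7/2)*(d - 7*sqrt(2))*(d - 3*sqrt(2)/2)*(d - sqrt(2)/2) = d^4 - 9*sqrt(2)*d^3 + 7*d^3/2 - 63*sqrt(2)*d^2/2 + 59*d^2/2 - 21*sqrt(2)*d/2 + 413*d/4 - 147*sqrt(2)/4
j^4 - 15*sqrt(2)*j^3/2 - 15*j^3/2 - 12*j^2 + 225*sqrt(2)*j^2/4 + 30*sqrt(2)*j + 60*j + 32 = (j - 8)*(j + 1/2)*(j - 8*sqrt(2))*(j + sqrt(2)/2)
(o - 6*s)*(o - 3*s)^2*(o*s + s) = o^4*s - 12*o^3*s^2 + o^3*s + 45*o^2*s^3 - 12*o^2*s^2 - 54*o*s^4 + 45*o*s^3 - 54*s^4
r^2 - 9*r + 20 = (r - 5)*(r - 4)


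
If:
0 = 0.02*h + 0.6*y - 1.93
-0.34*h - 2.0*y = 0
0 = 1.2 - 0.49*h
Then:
No Solution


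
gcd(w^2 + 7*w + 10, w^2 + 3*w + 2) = w + 2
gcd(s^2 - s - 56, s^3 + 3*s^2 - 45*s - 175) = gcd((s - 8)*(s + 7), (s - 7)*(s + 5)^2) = 1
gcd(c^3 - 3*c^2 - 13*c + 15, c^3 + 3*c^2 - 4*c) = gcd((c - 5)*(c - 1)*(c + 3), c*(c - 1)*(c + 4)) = c - 1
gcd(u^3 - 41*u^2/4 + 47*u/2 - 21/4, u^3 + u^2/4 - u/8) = u - 1/4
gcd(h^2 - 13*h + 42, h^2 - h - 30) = h - 6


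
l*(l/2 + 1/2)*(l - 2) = l^3/2 - l^2/2 - l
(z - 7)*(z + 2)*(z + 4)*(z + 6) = z^4 + 5*z^3 - 40*z^2 - 260*z - 336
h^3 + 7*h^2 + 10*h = h*(h + 2)*(h + 5)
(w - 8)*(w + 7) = w^2 - w - 56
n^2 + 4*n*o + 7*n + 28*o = (n + 7)*(n + 4*o)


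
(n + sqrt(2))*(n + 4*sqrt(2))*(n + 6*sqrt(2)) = n^3 + 11*sqrt(2)*n^2 + 68*n + 48*sqrt(2)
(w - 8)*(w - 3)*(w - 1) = w^3 - 12*w^2 + 35*w - 24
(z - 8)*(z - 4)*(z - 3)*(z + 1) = z^4 - 14*z^3 + 53*z^2 - 28*z - 96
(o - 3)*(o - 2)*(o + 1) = o^3 - 4*o^2 + o + 6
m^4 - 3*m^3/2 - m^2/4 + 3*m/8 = m*(m - 3/2)*(m - 1/2)*(m + 1/2)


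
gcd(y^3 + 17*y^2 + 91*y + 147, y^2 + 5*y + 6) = y + 3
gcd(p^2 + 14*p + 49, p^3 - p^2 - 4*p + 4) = 1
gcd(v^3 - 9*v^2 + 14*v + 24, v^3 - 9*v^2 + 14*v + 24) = v^3 - 9*v^2 + 14*v + 24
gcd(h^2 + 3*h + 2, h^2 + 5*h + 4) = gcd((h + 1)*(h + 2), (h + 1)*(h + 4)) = h + 1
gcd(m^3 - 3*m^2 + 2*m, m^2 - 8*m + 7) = m - 1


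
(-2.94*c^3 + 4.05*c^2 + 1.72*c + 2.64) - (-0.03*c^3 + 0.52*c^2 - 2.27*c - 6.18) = -2.91*c^3 + 3.53*c^2 + 3.99*c + 8.82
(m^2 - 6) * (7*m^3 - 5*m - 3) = 7*m^5 - 47*m^3 - 3*m^2 + 30*m + 18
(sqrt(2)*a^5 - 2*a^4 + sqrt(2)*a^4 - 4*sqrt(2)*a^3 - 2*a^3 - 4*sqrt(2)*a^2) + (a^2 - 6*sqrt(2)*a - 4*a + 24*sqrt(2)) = sqrt(2)*a^5 - 2*a^4 + sqrt(2)*a^4 - 4*sqrt(2)*a^3 - 2*a^3 - 4*sqrt(2)*a^2 + a^2 - 6*sqrt(2)*a - 4*a + 24*sqrt(2)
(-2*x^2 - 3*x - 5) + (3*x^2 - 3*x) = x^2 - 6*x - 5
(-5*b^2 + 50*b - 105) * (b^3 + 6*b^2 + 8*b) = -5*b^5 + 20*b^4 + 155*b^3 - 230*b^2 - 840*b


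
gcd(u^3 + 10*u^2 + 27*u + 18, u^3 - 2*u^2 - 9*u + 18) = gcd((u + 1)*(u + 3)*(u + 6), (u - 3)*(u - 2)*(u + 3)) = u + 3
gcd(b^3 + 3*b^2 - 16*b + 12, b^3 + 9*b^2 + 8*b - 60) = b^2 + 4*b - 12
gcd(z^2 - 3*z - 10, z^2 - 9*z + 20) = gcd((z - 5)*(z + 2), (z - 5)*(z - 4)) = z - 5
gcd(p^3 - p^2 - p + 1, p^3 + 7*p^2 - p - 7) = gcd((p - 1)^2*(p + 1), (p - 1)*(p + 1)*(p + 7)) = p^2 - 1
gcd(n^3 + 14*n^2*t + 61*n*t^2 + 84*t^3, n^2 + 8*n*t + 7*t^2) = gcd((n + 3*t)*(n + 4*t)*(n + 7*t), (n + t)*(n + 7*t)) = n + 7*t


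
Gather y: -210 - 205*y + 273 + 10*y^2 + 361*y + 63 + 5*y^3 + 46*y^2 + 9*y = 5*y^3 + 56*y^2 + 165*y + 126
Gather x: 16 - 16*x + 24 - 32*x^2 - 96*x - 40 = -32*x^2 - 112*x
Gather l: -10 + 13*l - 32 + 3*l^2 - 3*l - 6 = 3*l^2 + 10*l - 48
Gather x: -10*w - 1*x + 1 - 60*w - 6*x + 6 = -70*w - 7*x + 7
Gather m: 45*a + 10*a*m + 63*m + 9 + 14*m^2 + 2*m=45*a + 14*m^2 + m*(10*a + 65) + 9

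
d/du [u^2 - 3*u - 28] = 2*u - 3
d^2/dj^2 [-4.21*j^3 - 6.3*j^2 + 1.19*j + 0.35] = -25.26*j - 12.6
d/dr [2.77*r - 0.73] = 2.77000000000000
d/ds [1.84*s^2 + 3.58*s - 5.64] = 3.68*s + 3.58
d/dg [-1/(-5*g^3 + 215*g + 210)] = (43 - 3*g^2)/(5*(-g^3 + 43*g + 42)^2)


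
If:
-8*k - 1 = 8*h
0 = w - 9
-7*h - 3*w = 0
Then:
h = -27/7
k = 209/56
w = 9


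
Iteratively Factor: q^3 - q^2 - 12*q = (q)*(q^2 - q - 12) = q*(q - 4)*(q + 3)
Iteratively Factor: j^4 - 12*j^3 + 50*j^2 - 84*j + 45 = (j - 3)*(j^3 - 9*j^2 + 23*j - 15) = (j - 3)^2*(j^2 - 6*j + 5) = (j - 5)*(j - 3)^2*(j - 1)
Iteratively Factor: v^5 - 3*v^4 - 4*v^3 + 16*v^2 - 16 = (v + 2)*(v^4 - 5*v^3 + 6*v^2 + 4*v - 8) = (v - 2)*(v + 2)*(v^3 - 3*v^2 + 4) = (v - 2)^2*(v + 2)*(v^2 - v - 2) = (v - 2)^2*(v + 1)*(v + 2)*(v - 2)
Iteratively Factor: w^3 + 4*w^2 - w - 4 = (w - 1)*(w^2 + 5*w + 4) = (w - 1)*(w + 4)*(w + 1)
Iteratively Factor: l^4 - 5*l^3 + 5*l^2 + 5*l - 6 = (l - 2)*(l^3 - 3*l^2 - l + 3) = (l - 2)*(l - 1)*(l^2 - 2*l - 3) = (l - 3)*(l - 2)*(l - 1)*(l + 1)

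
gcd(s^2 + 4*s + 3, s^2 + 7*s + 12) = s + 3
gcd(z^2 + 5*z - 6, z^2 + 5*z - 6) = z^2 + 5*z - 6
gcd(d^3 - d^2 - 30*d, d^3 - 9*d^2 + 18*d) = d^2 - 6*d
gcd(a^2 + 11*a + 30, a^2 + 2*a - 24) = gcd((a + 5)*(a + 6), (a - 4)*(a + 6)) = a + 6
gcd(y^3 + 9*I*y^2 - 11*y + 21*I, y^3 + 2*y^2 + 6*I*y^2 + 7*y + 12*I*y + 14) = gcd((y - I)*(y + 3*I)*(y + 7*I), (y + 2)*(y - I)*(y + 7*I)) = y^2 + 6*I*y + 7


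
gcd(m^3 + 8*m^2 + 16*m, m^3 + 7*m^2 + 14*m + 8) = m + 4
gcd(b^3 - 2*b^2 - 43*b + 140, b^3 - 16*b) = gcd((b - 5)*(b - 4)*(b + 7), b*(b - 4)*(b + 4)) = b - 4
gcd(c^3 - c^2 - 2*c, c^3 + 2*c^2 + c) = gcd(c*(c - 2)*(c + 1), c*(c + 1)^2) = c^2 + c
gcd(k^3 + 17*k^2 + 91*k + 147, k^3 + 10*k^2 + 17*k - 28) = k + 7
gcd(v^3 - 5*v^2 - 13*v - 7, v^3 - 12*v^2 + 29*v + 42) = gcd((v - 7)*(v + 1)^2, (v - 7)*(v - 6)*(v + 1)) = v^2 - 6*v - 7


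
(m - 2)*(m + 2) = m^2 - 4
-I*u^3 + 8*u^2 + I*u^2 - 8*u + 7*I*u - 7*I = (u - 1)*(u + 7*I)*(-I*u + 1)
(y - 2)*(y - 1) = y^2 - 3*y + 2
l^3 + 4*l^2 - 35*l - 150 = (l - 6)*(l + 5)^2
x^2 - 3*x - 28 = (x - 7)*(x + 4)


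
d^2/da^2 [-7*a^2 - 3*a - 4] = -14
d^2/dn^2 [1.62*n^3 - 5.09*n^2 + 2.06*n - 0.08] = 9.72*n - 10.18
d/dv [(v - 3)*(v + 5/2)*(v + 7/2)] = 3*v^2 + 6*v - 37/4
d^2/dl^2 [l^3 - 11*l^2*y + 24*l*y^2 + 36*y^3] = 6*l - 22*y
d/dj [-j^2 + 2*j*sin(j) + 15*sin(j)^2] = 2*j*cos(j) - 2*j + 2*sin(j) + 15*sin(2*j)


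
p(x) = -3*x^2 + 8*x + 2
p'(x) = 8 - 6*x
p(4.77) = -28.10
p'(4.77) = -20.62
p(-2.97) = -48.22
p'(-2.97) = 25.82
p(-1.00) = -9.00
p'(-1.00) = 14.00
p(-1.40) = -15.08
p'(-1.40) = 16.40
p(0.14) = 3.06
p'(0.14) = 7.16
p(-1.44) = -15.74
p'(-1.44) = 16.64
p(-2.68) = -40.99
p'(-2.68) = 24.08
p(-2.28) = -31.84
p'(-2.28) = 21.68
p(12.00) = -334.00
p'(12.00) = -64.00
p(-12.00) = -526.00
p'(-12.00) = 80.00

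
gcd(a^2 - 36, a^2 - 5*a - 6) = a - 6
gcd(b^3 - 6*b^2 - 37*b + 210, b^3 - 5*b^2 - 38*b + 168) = b^2 - b - 42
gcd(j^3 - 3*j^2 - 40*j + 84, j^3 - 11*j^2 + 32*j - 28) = j^2 - 9*j + 14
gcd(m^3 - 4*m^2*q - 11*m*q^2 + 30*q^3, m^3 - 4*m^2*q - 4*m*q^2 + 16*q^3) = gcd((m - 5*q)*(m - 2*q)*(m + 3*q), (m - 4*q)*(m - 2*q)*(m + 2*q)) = -m + 2*q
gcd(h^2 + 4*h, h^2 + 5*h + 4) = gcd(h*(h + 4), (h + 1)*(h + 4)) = h + 4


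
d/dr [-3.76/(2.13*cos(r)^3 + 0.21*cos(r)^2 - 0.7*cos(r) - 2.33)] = (-24.0264*cos(r)^2 - 1.5792*cos(r) + 2.632)*sin(r)/(2.13*cos(r)^3 + 0.21*cos(r)^2 - 0.7*cos(r) - 2.33)^2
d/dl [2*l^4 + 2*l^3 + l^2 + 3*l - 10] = 8*l^3 + 6*l^2 + 2*l + 3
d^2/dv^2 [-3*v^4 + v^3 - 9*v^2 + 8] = -36*v^2 + 6*v - 18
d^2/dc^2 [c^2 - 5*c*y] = 2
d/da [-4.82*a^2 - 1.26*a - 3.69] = -9.64*a - 1.26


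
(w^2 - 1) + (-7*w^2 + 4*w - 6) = -6*w^2 + 4*w - 7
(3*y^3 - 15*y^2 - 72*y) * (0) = 0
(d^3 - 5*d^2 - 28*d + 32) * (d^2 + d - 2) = d^5 - 4*d^4 - 35*d^3 + 14*d^2 + 88*d - 64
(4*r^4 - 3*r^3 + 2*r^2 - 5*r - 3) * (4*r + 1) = 16*r^5 - 8*r^4 + 5*r^3 - 18*r^2 - 17*r - 3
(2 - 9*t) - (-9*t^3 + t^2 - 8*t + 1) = 9*t^3 - t^2 - t + 1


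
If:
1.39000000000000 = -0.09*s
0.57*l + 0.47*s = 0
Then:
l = 12.73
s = -15.44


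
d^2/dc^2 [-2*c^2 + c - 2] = -4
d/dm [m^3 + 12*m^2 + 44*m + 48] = 3*m^2 + 24*m + 44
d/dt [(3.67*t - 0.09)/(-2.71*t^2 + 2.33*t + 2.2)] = (9.9457*t^2 - 0.4878*t + 8.2837)/(7.3441*t^4 - 12.6286*t^3 - 6.4951*t^2 + 10.252*t + 4.84)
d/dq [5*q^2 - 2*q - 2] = 10*q - 2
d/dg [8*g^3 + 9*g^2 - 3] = 6*g*(4*g + 3)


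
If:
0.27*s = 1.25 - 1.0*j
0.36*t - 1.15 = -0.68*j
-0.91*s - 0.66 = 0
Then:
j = 1.45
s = -0.73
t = 0.46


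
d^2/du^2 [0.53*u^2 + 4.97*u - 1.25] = 1.06000000000000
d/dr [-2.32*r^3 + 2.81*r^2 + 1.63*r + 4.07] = -6.96*r^2 + 5.62*r + 1.63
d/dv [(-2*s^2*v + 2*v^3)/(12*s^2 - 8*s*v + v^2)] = 2*(-2*v*(4*s - v)*(s^2 - v^2) + (-s^2 + 3*v^2)*(12*s^2 - 8*s*v + v^2))/(12*s^2 - 8*s*v + v^2)^2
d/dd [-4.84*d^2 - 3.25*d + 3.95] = -9.68*d - 3.25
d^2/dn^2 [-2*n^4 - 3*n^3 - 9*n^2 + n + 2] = -24*n^2 - 18*n - 18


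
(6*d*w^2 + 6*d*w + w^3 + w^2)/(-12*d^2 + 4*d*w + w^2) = w*(w + 1)/(-2*d + w)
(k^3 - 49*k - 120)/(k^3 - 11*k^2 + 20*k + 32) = (k^2 + 8*k + 15)/(k^2 - 3*k - 4)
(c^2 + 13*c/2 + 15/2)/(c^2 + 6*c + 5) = (c + 3/2)/(c + 1)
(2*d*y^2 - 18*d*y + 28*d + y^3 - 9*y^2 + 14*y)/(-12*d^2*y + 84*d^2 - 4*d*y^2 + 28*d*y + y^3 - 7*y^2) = (y - 2)/(-6*d + y)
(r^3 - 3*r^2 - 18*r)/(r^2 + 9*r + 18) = r*(r - 6)/(r + 6)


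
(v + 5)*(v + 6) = v^2 + 11*v + 30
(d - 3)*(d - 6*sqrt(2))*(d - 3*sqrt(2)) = d^3 - 9*sqrt(2)*d^2 - 3*d^2 + 36*d + 27*sqrt(2)*d - 108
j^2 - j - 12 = (j - 4)*(j + 3)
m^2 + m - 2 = (m - 1)*(m + 2)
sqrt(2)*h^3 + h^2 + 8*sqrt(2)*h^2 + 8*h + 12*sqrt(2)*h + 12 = (h + 2)*(h + 6)*(sqrt(2)*h + 1)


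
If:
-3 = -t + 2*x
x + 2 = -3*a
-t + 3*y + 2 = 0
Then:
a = -y/2 - 1/2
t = 3*y + 2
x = 3*y/2 - 1/2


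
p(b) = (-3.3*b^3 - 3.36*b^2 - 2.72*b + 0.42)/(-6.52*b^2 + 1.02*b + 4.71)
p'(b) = (13.04*b - 1.02)*(-3.3*b^3 - 3.36*b^2 - 2.72*b + 0.42)/(-6.52*b^2 + 1.02*b + 4.71)^2 + (-9.9*b^2 - 6.72*b - 2.72)/(-6.52*b^2 + 1.02*b + 4.71)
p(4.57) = 3.13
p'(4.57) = 0.45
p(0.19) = -0.05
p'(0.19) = -0.95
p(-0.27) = 0.25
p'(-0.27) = -0.69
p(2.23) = 2.32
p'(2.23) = 0.08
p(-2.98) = -1.17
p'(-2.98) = 0.42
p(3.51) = 2.68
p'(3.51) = 0.39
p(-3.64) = -1.46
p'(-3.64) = 0.45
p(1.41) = 2.84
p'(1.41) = -2.56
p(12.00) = 6.75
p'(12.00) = 0.50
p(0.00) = 0.09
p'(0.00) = -0.60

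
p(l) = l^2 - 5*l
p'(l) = 2*l - 5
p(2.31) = -6.21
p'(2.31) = -0.38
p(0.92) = -3.75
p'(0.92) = -3.16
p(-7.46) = 92.95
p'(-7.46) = -19.92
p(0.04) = -0.20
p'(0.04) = -4.92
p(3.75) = -4.69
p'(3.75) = 2.50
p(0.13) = -0.63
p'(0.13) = -4.74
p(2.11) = -6.10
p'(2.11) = -0.78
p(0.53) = -2.37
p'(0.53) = -3.94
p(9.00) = 36.00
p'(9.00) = 13.00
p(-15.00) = 300.00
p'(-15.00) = -35.00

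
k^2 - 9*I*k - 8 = (k - 8*I)*(k - I)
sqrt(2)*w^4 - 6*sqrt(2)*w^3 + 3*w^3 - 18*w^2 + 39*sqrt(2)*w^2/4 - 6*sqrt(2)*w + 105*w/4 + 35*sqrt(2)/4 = (w - 7/2)*(w - 5/2)*(w + sqrt(2))*(sqrt(2)*w + 1)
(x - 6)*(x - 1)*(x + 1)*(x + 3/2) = x^4 - 9*x^3/2 - 10*x^2 + 9*x/2 + 9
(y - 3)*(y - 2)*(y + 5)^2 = y^4 + 5*y^3 - 19*y^2 - 65*y + 150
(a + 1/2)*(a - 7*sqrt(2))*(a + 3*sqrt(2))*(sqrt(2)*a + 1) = sqrt(2)*a^4 - 7*a^3 + sqrt(2)*a^3/2 - 46*sqrt(2)*a^2 - 7*a^2/2 - 42*a - 23*sqrt(2)*a - 21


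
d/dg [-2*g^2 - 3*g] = -4*g - 3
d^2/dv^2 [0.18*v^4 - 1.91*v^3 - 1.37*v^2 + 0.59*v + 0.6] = 2.16*v^2 - 11.46*v - 2.74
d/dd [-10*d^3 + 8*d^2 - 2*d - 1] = -30*d^2 + 16*d - 2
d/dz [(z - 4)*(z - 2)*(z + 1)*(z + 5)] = 4*z^3 - 46*z + 18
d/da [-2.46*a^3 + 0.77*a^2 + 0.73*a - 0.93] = -7.38*a^2 + 1.54*a + 0.73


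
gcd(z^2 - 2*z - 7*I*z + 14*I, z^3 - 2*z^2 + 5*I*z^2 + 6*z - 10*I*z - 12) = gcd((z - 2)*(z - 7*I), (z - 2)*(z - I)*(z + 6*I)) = z - 2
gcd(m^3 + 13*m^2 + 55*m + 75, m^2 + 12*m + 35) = m + 5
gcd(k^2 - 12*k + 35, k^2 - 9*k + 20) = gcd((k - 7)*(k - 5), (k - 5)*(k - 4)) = k - 5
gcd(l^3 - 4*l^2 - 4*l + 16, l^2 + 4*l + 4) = l + 2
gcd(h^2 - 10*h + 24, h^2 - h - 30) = h - 6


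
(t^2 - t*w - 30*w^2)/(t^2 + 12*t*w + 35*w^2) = (t - 6*w)/(t + 7*w)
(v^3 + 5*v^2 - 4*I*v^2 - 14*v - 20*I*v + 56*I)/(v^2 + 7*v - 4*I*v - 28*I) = v - 2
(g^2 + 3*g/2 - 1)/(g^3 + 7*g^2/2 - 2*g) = (g + 2)/(g*(g + 4))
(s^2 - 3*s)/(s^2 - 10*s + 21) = s/(s - 7)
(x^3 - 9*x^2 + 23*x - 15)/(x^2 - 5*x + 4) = (x^2 - 8*x + 15)/(x - 4)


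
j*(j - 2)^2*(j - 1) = j^4 - 5*j^3 + 8*j^2 - 4*j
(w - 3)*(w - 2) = w^2 - 5*w + 6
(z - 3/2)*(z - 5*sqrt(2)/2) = z^2 - 5*sqrt(2)*z/2 - 3*z/2 + 15*sqrt(2)/4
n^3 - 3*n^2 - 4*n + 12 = (n - 3)*(n - 2)*(n + 2)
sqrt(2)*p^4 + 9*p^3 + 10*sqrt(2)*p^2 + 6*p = p*(p + sqrt(2))*(p + 3*sqrt(2))*(sqrt(2)*p + 1)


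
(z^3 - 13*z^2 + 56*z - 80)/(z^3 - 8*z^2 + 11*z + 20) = (z - 4)/(z + 1)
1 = 1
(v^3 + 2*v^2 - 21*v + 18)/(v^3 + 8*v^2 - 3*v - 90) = (v - 1)/(v + 5)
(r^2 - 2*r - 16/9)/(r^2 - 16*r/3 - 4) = (r - 8/3)/(r - 6)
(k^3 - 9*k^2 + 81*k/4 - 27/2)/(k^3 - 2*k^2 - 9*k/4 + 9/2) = (2*k^2 - 15*k + 18)/(2*k^2 - k - 6)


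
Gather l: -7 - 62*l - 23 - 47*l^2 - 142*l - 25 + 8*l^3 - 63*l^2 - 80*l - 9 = 8*l^3 - 110*l^2 - 284*l - 64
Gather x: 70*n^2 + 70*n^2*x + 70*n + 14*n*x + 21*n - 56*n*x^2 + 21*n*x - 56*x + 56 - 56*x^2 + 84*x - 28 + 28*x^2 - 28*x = 70*n^2 + 91*n + x^2*(-56*n - 28) + x*(70*n^2 + 35*n) + 28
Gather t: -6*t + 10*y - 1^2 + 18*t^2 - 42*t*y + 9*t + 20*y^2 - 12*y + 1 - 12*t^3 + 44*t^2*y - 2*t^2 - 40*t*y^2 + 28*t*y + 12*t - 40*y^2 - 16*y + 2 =-12*t^3 + t^2*(44*y + 16) + t*(-40*y^2 - 14*y + 15) - 20*y^2 - 18*y + 2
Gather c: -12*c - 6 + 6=-12*c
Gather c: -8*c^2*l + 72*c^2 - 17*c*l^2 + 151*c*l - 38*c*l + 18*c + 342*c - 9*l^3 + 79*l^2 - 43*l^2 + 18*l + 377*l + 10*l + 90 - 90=c^2*(72 - 8*l) + c*(-17*l^2 + 113*l + 360) - 9*l^3 + 36*l^2 + 405*l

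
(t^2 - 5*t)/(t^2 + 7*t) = (t - 5)/(t + 7)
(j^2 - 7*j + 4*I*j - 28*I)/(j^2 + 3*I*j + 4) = (j - 7)/(j - I)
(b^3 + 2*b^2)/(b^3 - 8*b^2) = (b + 2)/(b - 8)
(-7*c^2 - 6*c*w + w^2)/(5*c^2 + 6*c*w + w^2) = (-7*c + w)/(5*c + w)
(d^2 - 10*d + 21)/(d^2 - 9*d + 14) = (d - 3)/(d - 2)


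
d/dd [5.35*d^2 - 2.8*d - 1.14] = 10.7*d - 2.8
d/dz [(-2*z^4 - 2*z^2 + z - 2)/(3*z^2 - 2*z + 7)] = (-12*z^5 + 12*z^4 - 56*z^3 + z^2 - 16*z + 3)/(9*z^4 - 12*z^3 + 46*z^2 - 28*z + 49)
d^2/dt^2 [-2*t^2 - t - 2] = -4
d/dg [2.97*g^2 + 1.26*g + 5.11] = 5.94*g + 1.26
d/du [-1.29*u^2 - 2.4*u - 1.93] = -2.58*u - 2.4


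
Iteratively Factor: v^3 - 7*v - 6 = (v + 1)*(v^2 - v - 6) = (v + 1)*(v + 2)*(v - 3)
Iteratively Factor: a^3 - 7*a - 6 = (a + 1)*(a^2 - a - 6) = (a + 1)*(a + 2)*(a - 3)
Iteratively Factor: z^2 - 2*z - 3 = (z - 3)*(z + 1)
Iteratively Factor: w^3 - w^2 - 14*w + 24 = (w - 2)*(w^2 + w - 12) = (w - 3)*(w - 2)*(w + 4)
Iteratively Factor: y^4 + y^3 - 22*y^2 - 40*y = (y + 4)*(y^3 - 3*y^2 - 10*y) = y*(y + 4)*(y^2 - 3*y - 10) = y*(y + 2)*(y + 4)*(y - 5)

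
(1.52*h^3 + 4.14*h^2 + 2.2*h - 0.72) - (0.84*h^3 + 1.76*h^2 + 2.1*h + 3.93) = 0.68*h^3 + 2.38*h^2 + 0.1*h - 4.65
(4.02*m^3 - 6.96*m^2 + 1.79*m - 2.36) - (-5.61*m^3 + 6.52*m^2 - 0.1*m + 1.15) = 9.63*m^3 - 13.48*m^2 + 1.89*m - 3.51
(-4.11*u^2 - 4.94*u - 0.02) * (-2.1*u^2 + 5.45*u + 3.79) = 8.631*u^4 - 12.0255*u^3 - 42.4579*u^2 - 18.8316*u - 0.0758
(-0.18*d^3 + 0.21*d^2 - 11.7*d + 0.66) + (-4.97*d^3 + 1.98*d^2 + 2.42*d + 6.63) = -5.15*d^3 + 2.19*d^2 - 9.28*d + 7.29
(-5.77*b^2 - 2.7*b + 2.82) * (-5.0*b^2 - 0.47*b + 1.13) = 28.85*b^4 + 16.2119*b^3 - 19.3511*b^2 - 4.3764*b + 3.1866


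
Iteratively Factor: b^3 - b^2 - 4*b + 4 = (b + 2)*(b^2 - 3*b + 2) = (b - 1)*(b + 2)*(b - 2)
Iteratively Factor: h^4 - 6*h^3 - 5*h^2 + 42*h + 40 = (h - 5)*(h^3 - h^2 - 10*h - 8) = (h - 5)*(h + 2)*(h^2 - 3*h - 4) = (h - 5)*(h - 4)*(h + 2)*(h + 1)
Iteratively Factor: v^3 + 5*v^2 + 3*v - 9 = (v - 1)*(v^2 + 6*v + 9) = (v - 1)*(v + 3)*(v + 3)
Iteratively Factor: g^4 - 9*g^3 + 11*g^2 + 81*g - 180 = (g - 5)*(g^3 - 4*g^2 - 9*g + 36) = (g - 5)*(g + 3)*(g^2 - 7*g + 12) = (g - 5)*(g - 3)*(g + 3)*(g - 4)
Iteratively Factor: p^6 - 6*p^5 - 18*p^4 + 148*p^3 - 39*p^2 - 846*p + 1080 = (p + 3)*(p^5 - 9*p^4 + 9*p^3 + 121*p^2 - 402*p + 360) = (p - 3)*(p + 3)*(p^4 - 6*p^3 - 9*p^2 + 94*p - 120) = (p - 5)*(p - 3)*(p + 3)*(p^3 - p^2 - 14*p + 24) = (p - 5)*(p - 3)^2*(p + 3)*(p^2 + 2*p - 8) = (p - 5)*(p - 3)^2*(p - 2)*(p + 3)*(p + 4)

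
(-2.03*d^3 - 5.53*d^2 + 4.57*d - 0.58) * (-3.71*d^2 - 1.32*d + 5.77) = 7.5313*d^5 + 23.1959*d^4 - 21.3682*d^3 - 35.7887*d^2 + 27.1345*d - 3.3466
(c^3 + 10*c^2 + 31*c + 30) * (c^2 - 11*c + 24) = c^5 - c^4 - 55*c^3 - 71*c^2 + 414*c + 720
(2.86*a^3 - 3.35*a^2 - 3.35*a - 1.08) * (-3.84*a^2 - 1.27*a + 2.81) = -10.9824*a^5 + 9.2318*a^4 + 25.1551*a^3 - 1.0118*a^2 - 8.0419*a - 3.0348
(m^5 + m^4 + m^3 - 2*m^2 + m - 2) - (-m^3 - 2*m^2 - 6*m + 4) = m^5 + m^4 + 2*m^3 + 7*m - 6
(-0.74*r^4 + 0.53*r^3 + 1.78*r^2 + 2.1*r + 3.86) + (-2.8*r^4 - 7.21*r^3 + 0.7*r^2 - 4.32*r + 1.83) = -3.54*r^4 - 6.68*r^3 + 2.48*r^2 - 2.22*r + 5.69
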